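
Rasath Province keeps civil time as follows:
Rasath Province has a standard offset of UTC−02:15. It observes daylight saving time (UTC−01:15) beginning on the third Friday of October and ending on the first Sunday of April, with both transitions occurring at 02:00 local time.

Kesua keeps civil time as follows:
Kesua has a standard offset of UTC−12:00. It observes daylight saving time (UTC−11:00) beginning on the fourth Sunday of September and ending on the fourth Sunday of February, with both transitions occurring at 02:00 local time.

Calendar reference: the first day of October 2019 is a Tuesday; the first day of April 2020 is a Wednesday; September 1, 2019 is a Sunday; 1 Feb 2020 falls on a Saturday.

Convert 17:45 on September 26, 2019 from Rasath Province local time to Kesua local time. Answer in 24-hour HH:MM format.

09:00

1 October 2019 is a Tuesday, so the first Friday is October 4 and the third is October 18.
1 April 2020 is a Wednesday, so the first Sunday is April 5.
September 26, 2019 does not fall between 18 October 2019 and 5 April 2020, so daylight saving is not in effect and Rasath Province is at UTC−02:15.
17:45 Rasath Province + 2h15m = 20:00 UTC.
1 September 2019 is a Sunday, so the first Sunday is September 1 and the fourth is September 22.
1 February 2020 is a Saturday, so the first Sunday is February 2 and the fourth is February 23.
At the standard offset (UTC−12:00), 20:00 UTC − 12h = 08:00 Kesua standard time.
The standard-time date in Kesua, September 26, 2019, falls between 22 September 2019 and 23 February 2020, so daylight saving is in effect and Kesua is at UTC−11:00.
20:00 UTC − 11h = 09:00 Kesua.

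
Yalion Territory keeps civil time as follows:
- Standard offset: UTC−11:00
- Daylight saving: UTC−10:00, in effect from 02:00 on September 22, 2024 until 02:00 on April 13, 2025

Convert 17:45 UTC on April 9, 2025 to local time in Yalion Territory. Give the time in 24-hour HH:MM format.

07:45

At the standard offset (UTC−11:00), 17:45 UTC − 11h = 06:45 Yalion Territory standard time.
Daylight saving runs 22 September 2024 – 13 April 2025; the standard-time date in Yalion Territory, April 9, 2025, is inside that window, so Yalion Territory is at UTC−10:00.
17:45 UTC − 10h = 07:45 local.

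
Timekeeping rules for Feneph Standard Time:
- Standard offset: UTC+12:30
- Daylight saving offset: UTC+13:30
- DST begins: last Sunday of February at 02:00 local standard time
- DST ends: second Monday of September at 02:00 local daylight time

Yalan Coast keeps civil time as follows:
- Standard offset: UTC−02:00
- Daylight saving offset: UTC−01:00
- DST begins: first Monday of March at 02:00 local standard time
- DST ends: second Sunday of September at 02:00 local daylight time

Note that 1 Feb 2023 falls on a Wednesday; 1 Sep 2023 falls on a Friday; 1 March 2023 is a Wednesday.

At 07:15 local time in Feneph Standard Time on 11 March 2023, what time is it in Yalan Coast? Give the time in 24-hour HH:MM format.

16:45

1 February 2023 is a Wednesday, so Sundays fall on 5, 12, 19, 26; the last is February 26.
1 September 2023 is a Friday, so the first Monday is September 4 and the second is September 11.
11 March 2023 lies within the daylight-saving period (26 February – 11 September), so Feneph Standard Time is on daylight time, UTC+13:30.
07:15 Feneph Standard Time − 13h30m = 17:45 UTC (rolling into the previous day, 10 March 2023).
1 March 2023 is a Wednesday, so the first Monday is March 6.
1 September 2023 is a Friday, so the first Sunday is September 3 and the second is September 10.
At the standard offset (UTC−02:00), 17:45 UTC − 2h = 15:45 Yalan Coast standard time.
The standard-time date in Yalan Coast, 10 March 2023, falls between 6 March and 10 September, so daylight saving is in effect and Yalan Coast is at UTC−01:00.
17:45 UTC − 1h = 16:45 Yalan Coast.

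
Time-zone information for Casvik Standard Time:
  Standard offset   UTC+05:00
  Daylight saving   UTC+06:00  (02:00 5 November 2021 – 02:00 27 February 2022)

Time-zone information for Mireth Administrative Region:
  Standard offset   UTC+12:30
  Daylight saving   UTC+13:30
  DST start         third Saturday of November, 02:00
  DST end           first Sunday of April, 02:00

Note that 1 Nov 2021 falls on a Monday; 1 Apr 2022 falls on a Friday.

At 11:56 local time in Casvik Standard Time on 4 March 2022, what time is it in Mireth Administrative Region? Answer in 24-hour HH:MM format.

4 March 2022 does not fall between 5 November 2021 and 27 February 2022, so daylight saving is not in effect and Casvik Standard Time is at UTC+05:00.
11:56 Casvik Standard Time − 5h = 06:56 UTC.
1 November 2021 is a Monday, so the first Saturday is November 6 and the third is November 20.
1 April 2022 is a Friday, so the first Sunday is April 3.
At the standard offset (UTC+12:30), 06:56 UTC + 12h30m = 19:26 Mireth Administrative Region standard time.
The standard-time date in Mireth Administrative Region, 4 March 2022, falls between 20 November 2021 and 3 April 2022, so daylight saving is in effect and Mireth Administrative Region is at UTC+13:30.
06:56 UTC + 13h30m = 20:26 Mireth Administrative Region.

20:26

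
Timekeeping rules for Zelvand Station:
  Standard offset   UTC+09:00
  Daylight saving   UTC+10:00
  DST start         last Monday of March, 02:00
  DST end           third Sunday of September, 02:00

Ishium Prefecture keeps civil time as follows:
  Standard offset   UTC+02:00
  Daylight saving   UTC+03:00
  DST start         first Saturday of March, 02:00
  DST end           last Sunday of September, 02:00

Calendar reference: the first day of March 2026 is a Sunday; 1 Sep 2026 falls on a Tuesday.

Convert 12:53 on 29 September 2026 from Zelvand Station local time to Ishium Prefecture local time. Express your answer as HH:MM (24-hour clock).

05:53

1 March 2026 is a Sunday, so Mondays fall on 2, 9, 16, 23, 30; the last is March 30.
1 September 2026 is a Tuesday, so the first Sunday is September 6 and the third is September 20.
Daylight saving runs 30 March – 20 September; 29 September 2026 is outside that window, so Zelvand Station is on standard time at UTC+09:00.
12:53 Zelvand Station − 9h = 03:53 UTC.
1 March 2026 is a Sunday, so the first Saturday is March 7.
1 September 2026 is a Tuesday, so Sundays fall on 6, 13, 20, 27; the last is September 27.
At the standard offset (UTC+02:00), 03:53 UTC + 2h = 05:53 Ishium Prefecture standard time.
The standard-time date in Ishium Prefecture, 29 September 2026, does not fall between 7 March and 27 September, so daylight saving is not in effect and Ishium Prefecture is at UTC+02:00.
03:53 UTC + 2h = 05:53 Ishium Prefecture.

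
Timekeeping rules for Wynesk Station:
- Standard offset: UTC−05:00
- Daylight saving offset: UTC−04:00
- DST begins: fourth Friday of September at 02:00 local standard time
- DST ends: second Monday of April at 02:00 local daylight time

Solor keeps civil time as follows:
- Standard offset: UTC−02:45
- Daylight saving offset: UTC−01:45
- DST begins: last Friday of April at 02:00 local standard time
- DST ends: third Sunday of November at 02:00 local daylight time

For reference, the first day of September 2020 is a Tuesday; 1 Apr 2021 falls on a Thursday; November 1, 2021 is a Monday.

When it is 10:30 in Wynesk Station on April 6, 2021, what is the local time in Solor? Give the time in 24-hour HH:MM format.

1 September 2020 is a Tuesday, so the first Friday is September 4 and the fourth is September 25.
1 April 2021 is a Thursday, so the first Monday is April 5 and the second is April 12.
April 6, 2021 falls between 25 September 2020 and 12 April 2021, so daylight saving is in effect and Wynesk Station is at UTC−04:00.
10:30 Wynesk Station + 4h = 14:30 UTC.
1 April 2021 is a Thursday, so Fridays fall on 2, 9, 16, 23, 30; the last is April 30.
1 November 2021 is a Monday, so the first Sunday is November 7 and the third is November 21.
At the standard offset (UTC−02:45), 14:30 UTC − 2h45m = 11:45 Solor standard time.
The standard-time date in Solor, April 6, 2021, does not fall between 30 April and 21 November, so daylight saving is not in effect and Solor is at UTC−02:45.
14:30 UTC − 2h45m = 11:45 Solor.

11:45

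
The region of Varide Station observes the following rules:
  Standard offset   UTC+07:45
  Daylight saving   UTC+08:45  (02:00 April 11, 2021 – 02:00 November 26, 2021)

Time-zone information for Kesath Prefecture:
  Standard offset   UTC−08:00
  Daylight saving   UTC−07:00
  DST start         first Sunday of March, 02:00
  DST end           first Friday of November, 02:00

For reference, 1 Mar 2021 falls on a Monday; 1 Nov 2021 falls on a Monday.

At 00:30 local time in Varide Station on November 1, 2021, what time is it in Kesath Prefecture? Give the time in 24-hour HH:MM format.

Daylight saving runs 11 April – 26 November; November 1, 2021 is inside that window, so Varide Station is at UTC+08:45.
00:30 Varide Station − 8h45m = 15:45 UTC (rolling into the previous day, 31 October 2021).
1 March 2021 is a Monday, so the first Sunday is March 7.
1 November 2021 is a Monday, so the first Friday is November 5.
At the standard offset (UTC−08:00), 15:45 UTC − 8h = 07:45 Kesath Prefecture standard time.
The standard-time date in Kesath Prefecture, October 31, 2021, falls between 7 March and 5 November, so daylight saving is in effect and Kesath Prefecture is at UTC−07:00.
15:45 UTC − 7h = 08:45 Kesath Prefecture.

08:45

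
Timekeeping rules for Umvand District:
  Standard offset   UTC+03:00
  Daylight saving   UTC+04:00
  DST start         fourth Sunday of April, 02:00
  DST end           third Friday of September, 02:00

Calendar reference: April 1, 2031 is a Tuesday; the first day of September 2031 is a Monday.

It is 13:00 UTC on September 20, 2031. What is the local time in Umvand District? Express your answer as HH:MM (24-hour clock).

16:00

1 April 2031 is a Tuesday, so the first Sunday is April 6 and the fourth is April 27.
1 September 2031 is a Monday, so the first Friday is September 5 and the third is September 19.
At the standard offset (UTC+03:00), 13:00 UTC + 3h = 16:00 Umvand District standard time.
Daylight saving runs 27 April – 19 September; the standard-time date in Umvand District, September 20, 2031, is outside that window, so Umvand District is on standard time at UTC+03:00.
13:00 UTC + 3h = 16:00 local.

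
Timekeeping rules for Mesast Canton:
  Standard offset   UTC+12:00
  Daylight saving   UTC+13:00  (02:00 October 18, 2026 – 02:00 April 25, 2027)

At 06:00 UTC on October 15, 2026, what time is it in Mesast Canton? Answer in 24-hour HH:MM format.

18:00

At the standard offset (UTC+12:00), 06:00 UTC + 12h = 18:00 Mesast Canton standard time.
Daylight saving runs 18 October 2026 – 25 April 2027; the standard-time date in Mesast Canton, October 15, 2026, is outside that window, so Mesast Canton is on standard time at UTC+12:00.
06:00 UTC + 12h = 18:00 local.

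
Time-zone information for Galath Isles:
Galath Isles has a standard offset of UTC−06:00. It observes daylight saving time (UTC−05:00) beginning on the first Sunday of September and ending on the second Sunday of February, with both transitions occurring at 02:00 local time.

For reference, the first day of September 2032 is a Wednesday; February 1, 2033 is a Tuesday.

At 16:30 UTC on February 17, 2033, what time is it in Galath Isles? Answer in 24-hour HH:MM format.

10:30

1 September 2032 is a Wednesday, so the first Sunday is September 5.
1 February 2033 is a Tuesday, so the first Sunday is February 6 and the second is February 13.
At the standard offset (UTC−06:00), 16:30 UTC − 6h = 10:30 Galath Isles standard time.
The standard-time date in Galath Isles, February 17, 2033, does not fall between 5 September 2032 and 13 February 2033, so daylight saving is not in effect and Galath Isles is at UTC−06:00.
16:30 UTC − 6h = 10:30 local.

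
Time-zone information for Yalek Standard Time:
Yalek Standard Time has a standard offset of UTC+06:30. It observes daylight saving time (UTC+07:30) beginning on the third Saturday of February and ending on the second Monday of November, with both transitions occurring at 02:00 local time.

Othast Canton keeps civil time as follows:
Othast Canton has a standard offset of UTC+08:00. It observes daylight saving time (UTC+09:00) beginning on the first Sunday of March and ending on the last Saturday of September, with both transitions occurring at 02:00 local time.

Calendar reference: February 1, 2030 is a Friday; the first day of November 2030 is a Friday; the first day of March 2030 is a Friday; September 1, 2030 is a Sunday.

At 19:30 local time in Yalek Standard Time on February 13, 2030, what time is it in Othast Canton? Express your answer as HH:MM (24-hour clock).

1 February 2030 is a Friday, so the first Saturday is February 2 and the third is February 16.
1 November 2030 is a Friday, so the first Monday is November 4 and the second is November 11.
Daylight saving runs 16 February – 11 November; February 13, 2030 is outside that window, so Yalek Standard Time is on standard time at UTC+06:30.
19:30 Yalek Standard Time − 6h30m = 13:00 UTC.
1 March 2030 is a Friday, so the first Sunday is March 3.
1 September 2030 is a Sunday, so Saturdays fall on 7, 14, 21, 28; the last is September 28.
At the standard offset (UTC+08:00), 13:00 UTC + 8h = 21:00 Othast Canton standard time.
The standard-time date in Othast Canton, February 13, 2030, is outside the daylight-saving period (3 March – 28 September), so Othast Canton is on standard time, UTC+08:00.
13:00 UTC + 8h = 21:00 Othast Canton.

21:00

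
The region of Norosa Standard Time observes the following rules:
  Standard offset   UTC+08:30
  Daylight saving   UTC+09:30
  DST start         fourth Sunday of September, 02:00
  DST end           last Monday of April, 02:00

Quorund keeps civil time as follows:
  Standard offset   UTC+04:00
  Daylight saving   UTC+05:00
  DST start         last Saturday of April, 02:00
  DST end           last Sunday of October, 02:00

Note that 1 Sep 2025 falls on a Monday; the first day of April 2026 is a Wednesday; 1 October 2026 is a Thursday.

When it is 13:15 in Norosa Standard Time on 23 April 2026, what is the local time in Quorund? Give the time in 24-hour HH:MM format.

1 September 2025 is a Monday, so the first Sunday is September 7 and the fourth is September 28.
1 April 2026 is a Wednesday, so Mondays fall on 6, 13, 20, 27; the last is April 27.
23 April 2026 lies within the daylight-saving period (28 September 2025 – 27 April 2026), so Norosa Standard Time is on daylight time, UTC+09:30.
13:15 Norosa Standard Time − 9h30m = 03:45 UTC.
1 April 2026 is a Wednesday, so Saturdays fall on 4, 11, 18, 25; the last is April 25.
1 October 2026 is a Thursday, so Sundays fall on 4, 11, 18, 25; the last is October 25.
At the standard offset (UTC+04:00), 03:45 UTC + 4h = 07:45 Quorund standard time.
The standard-time date in Quorund, 23 April 2026, is outside the daylight-saving period (25 April – 25 October), so Quorund is on standard time, UTC+04:00.
03:45 UTC + 4h = 07:45 Quorund.

07:45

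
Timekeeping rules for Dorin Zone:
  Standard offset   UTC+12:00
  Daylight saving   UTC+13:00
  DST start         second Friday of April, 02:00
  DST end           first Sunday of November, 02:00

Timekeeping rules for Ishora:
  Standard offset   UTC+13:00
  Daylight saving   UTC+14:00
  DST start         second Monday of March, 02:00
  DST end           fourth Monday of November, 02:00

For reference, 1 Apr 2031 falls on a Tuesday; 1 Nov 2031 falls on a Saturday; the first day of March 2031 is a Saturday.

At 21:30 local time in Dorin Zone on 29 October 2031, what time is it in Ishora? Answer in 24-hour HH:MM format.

1 April 2031 is a Tuesday, so the first Friday is April 4 and the second is April 11.
1 November 2031 is a Saturday, so the first Sunday is November 2.
29 October 2031 falls between 11 April and 2 November, so daylight saving is in effect and Dorin Zone is at UTC+13:00.
21:30 Dorin Zone − 13h = 08:30 UTC.
1 March 2031 is a Saturday, so the first Monday is March 3 and the second is March 10.
1 November 2031 is a Saturday, so the first Monday is November 3 and the fourth is November 24.
At the standard offset (UTC+13:00), 08:30 UTC + 13h = 21:30 Ishora standard time.
Daylight saving runs 10 March – 24 November; the standard-time date in Ishora, 29 October 2031, is inside that window, so Ishora is at UTC+14:00.
08:30 UTC + 14h = 22:30 Ishora.

22:30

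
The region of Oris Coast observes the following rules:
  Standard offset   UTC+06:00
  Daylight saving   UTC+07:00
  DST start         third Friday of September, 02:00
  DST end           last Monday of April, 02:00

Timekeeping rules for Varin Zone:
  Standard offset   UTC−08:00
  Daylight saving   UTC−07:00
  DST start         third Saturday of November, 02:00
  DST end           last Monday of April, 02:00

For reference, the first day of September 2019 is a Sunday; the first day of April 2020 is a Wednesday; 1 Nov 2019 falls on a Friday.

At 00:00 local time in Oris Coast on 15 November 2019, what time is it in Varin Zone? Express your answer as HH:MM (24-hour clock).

1 September 2019 is a Sunday, so the first Friday is September 6 and the third is September 20.
1 April 2020 is a Wednesday, so Mondays fall on 6, 13, 20, 27; the last is April 27.
Daylight saving runs 20 September 2019 – 27 April 2020; 15 November 2019 is inside that window, so Oris Coast is at UTC+07:00.
00:00 Oris Coast − 7h = 17:00 UTC (rolling into the previous day, 14 November 2019).
1 November 2019 is a Friday, so the first Saturday is November 2 and the third is November 16.
1 April 2020 is a Wednesday, so Mondays fall on 6, 13, 20, 27; the last is April 27.
At the standard offset (UTC−08:00), 17:00 UTC − 8h = 09:00 Varin Zone standard time.
The standard-time date in Varin Zone, 14 November 2019, is outside the daylight-saving period (16 November 2019 – 27 April 2020), so Varin Zone is on standard time, UTC−08:00.
17:00 UTC − 8h = 09:00 Varin Zone.

09:00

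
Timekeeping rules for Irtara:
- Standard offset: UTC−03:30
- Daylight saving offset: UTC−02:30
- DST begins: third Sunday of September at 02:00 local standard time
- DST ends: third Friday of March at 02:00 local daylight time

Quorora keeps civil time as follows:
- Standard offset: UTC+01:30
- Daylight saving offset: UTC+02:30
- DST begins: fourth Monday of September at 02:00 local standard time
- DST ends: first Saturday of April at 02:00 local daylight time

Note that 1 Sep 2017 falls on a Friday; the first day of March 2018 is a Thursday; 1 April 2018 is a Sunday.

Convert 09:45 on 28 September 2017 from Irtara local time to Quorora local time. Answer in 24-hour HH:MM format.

1 September 2017 is a Friday, so the first Sunday is September 3 and the third is September 17.
1 March 2018 is a Thursday, so the first Friday is March 2 and the third is March 16.
28 September 2017 lies within the daylight-saving period (17 September 2017 – 16 March 2018), so Irtara is on daylight time, UTC−02:30.
09:45 Irtara + 2h30m = 12:15 UTC.
1 September 2017 is a Friday, so the first Monday is September 4 and the fourth is September 25.
1 April 2018 is a Sunday, so the first Saturday is April 7.
At the standard offset (UTC+01:30), 12:15 UTC + 1h30m = 13:45 Quorora standard time.
Daylight saving runs 25 September 2017 – 7 April 2018; the standard-time date in Quorora, 28 September 2017, is inside that window, so Quorora is at UTC+02:30.
12:15 UTC + 2h30m = 14:45 Quorora.

14:45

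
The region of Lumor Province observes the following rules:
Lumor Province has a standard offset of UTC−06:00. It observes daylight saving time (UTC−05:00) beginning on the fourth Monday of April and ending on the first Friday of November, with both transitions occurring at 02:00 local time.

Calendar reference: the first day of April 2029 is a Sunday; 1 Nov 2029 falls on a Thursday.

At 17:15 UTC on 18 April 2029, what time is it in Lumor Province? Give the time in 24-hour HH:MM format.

11:15

1 April 2029 is a Sunday, so the first Monday is April 2 and the fourth is April 23.
1 November 2029 is a Thursday, so the first Friday is November 2.
At the standard offset (UTC−06:00), 17:15 UTC − 6h = 11:15 Lumor Province standard time.
The standard-time date in Lumor Province, 18 April 2029, is outside the daylight-saving period (23 April – 2 November), so Lumor Province is on standard time, UTC−06:00.
17:15 UTC − 6h = 11:15 local.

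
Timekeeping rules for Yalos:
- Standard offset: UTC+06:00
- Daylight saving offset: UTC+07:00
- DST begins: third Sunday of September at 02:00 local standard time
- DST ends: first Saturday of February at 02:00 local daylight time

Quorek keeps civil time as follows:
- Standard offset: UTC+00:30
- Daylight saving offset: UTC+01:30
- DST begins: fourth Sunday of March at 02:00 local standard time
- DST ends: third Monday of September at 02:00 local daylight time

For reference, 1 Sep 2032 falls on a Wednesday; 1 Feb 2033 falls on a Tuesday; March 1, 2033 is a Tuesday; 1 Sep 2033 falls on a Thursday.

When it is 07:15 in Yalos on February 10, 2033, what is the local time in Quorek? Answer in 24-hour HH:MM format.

01:45

1 September 2032 is a Wednesday, so the first Sunday is September 5 and the third is September 19.
1 February 2033 is a Tuesday, so the first Saturday is February 5.
February 10, 2033 does not fall between 19 September 2032 and 5 February 2033, so daylight saving is not in effect and Yalos is at UTC+06:00.
07:15 Yalos − 6h = 01:15 UTC.
1 March 2033 is a Tuesday, so the first Sunday is March 6 and the fourth is March 27.
1 September 2033 is a Thursday, so the first Monday is September 5 and the third is September 19.
At the standard offset (UTC+00:30), 01:15 UTC + 0h30m = 01:45 Quorek standard time.
Daylight saving runs 27 March – 19 September; the standard-time date in Quorek, February 10, 2033, is outside that window, so Quorek is on standard time at UTC+00:30.
01:15 UTC + 0h30m = 01:45 Quorek.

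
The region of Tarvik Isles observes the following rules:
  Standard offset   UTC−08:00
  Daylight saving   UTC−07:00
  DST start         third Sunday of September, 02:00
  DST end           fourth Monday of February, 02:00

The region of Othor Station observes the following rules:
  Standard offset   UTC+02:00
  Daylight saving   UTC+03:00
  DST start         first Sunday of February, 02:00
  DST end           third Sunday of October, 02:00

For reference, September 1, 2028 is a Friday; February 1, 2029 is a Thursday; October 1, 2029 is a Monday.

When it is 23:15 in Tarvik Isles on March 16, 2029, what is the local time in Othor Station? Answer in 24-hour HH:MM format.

10:15

1 September 2028 is a Friday, so the first Sunday is September 3 and the third is September 17.
1 February 2029 is a Thursday, so the first Monday is February 5 and the fourth is February 26.
March 16, 2029 does not fall between 17 September 2028 and 26 February 2029, so daylight saving is not in effect and Tarvik Isles is at UTC−08:00.
23:15 Tarvik Isles + 8h = 07:15 UTC (rolling into the next day, 17 March 2029).
1 February 2029 is a Thursday, so the first Sunday is February 4.
1 October 2029 is a Monday, so the first Sunday is October 7 and the third is October 21.
At the standard offset (UTC+02:00), 07:15 UTC + 2h = 09:15 Othor Station standard time.
The standard-time date in Othor Station, March 17, 2029, falls between 4 February and 21 October, so daylight saving is in effect and Othor Station is at UTC+03:00.
07:15 UTC + 3h = 10:15 Othor Station.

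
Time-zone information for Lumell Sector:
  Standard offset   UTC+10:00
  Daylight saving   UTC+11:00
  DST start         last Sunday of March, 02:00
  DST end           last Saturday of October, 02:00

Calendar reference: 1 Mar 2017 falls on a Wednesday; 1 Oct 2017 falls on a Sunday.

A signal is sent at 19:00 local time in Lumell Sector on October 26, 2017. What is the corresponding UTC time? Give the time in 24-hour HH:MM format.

08:00

1 March 2017 is a Wednesday, so Sundays fall on 5, 12, 19, 26; the last is March 26.
1 October 2017 is a Sunday, so Saturdays fall on 7, 14, 21, 28; the last is October 28.
Daylight saving runs 26 March – 28 October; October 26, 2017 is inside that window, so Lumell Sector is at UTC+11:00.
19:00 local − 11h = 08:00 UTC.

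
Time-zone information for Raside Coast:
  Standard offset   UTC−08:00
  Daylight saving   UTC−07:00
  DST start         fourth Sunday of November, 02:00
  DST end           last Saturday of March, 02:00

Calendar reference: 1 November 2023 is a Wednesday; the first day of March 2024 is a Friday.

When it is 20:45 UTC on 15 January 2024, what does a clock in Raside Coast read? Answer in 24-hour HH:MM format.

1 November 2023 is a Wednesday, so the first Sunday is November 5 and the fourth is November 26.
1 March 2024 is a Friday, so Saturdays fall on 2, 9, 16, 23, 30; the last is March 30.
At the standard offset (UTC−08:00), 20:45 UTC − 8h = 12:45 Raside Coast standard time.
The standard-time date in Raside Coast, 15 January 2024, lies within the daylight-saving period (26 November 2023 – 30 March 2024), so Raside Coast is on daylight time, UTC−07:00.
20:45 UTC − 7h = 13:45 local.

13:45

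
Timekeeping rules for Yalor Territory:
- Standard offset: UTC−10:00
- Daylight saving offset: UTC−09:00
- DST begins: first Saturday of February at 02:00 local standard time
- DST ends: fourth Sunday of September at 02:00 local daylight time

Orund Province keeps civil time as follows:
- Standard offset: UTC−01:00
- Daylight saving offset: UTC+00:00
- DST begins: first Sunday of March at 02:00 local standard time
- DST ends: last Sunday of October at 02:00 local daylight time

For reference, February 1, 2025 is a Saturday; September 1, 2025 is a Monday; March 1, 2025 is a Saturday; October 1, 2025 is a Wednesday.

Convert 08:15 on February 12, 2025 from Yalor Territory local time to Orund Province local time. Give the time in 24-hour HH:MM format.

16:15

1 February 2025 is a Saturday, so the first Saturday is February 1.
1 September 2025 is a Monday, so the first Sunday is September 7 and the fourth is September 28.
February 12, 2025 falls between 1 February and 28 September, so daylight saving is in effect and Yalor Territory is at UTC−09:00.
08:15 Yalor Territory + 9h = 17:15 UTC.
1 March 2025 is a Saturday, so the first Sunday is March 2.
1 October 2025 is a Wednesday, so Sundays fall on 5, 12, 19, 26; the last is October 26.
At the standard offset (UTC−01:00), 17:15 UTC − 1h = 16:15 Orund Province standard time.
Daylight saving runs 2 March – 26 October; the standard-time date in Orund Province, February 12, 2025, is outside that window, so Orund Province is on standard time at UTC−01:00.
17:15 UTC − 1h = 16:15 Orund Province.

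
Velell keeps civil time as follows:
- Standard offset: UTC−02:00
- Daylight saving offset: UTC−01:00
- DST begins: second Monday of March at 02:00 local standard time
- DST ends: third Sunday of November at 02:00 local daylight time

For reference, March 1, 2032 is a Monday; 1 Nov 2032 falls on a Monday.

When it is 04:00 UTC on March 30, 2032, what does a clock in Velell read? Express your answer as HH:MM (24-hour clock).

03:00

1 March 2032 is a Monday, so the first Monday is March 1 and the second is March 8.
1 November 2032 is a Monday, so the first Sunday is November 7 and the third is November 21.
At the standard offset (UTC−02:00), 04:00 UTC − 2h = 02:00 Velell standard time.
The standard-time date in Velell, March 30, 2032, lies within the daylight-saving period (8 March – 21 November), so Velell is on daylight time, UTC−01:00.
04:00 UTC − 1h = 03:00 local.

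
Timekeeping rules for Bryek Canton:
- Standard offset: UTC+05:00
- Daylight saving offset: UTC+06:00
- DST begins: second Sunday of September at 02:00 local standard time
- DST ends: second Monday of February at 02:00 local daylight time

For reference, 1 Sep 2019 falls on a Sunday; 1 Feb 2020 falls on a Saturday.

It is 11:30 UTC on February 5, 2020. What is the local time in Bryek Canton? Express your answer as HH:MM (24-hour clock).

17:30

1 September 2019 is a Sunday, so the first Sunday is September 1 and the second is September 8.
1 February 2020 is a Saturday, so the first Monday is February 3 and the second is February 10.
At the standard offset (UTC+05:00), 11:30 UTC + 5h = 16:30 Bryek Canton standard time.
Daylight saving runs 8 September 2019 – 10 February 2020; the standard-time date in Bryek Canton, February 5, 2020, is inside that window, so Bryek Canton is at UTC+06:00.
11:30 UTC + 6h = 17:30 local.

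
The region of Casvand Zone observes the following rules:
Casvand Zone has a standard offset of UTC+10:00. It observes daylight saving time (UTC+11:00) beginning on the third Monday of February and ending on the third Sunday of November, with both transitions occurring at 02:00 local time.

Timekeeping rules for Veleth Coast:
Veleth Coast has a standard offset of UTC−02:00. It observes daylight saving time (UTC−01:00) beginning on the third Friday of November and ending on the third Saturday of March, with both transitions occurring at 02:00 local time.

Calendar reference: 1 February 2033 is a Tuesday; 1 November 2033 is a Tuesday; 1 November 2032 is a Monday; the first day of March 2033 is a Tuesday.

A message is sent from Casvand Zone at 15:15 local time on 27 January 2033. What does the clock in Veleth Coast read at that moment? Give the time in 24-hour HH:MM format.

1 February 2033 is a Tuesday, so the first Monday is February 7 and the third is February 21.
1 November 2033 is a Tuesday, so the first Sunday is November 6 and the third is November 20.
27 January 2033 does not fall between 21 February and 20 November, so daylight saving is not in effect and Casvand Zone is at UTC+10:00.
15:15 Casvand Zone − 10h = 05:15 UTC.
1 November 2032 is a Monday, so the first Friday is November 5 and the third is November 19.
1 March 2033 is a Tuesday, so the first Saturday is March 5 and the third is March 19.
At the standard offset (UTC−02:00), 05:15 UTC − 2h = 03:15 Veleth Coast standard time.
Daylight saving runs 19 November 2032 – 19 March 2033; the standard-time date in Veleth Coast, 27 January 2033, is inside that window, so Veleth Coast is at UTC−01:00.
05:15 UTC − 1h = 04:15 Veleth Coast.

04:15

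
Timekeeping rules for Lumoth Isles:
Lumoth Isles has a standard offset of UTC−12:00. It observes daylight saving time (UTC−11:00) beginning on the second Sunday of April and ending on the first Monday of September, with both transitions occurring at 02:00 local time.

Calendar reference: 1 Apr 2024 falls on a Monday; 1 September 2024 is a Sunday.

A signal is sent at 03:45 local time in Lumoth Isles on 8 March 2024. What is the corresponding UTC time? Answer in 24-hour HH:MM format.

15:45

1 April 2024 is a Monday, so the first Sunday is April 7 and the second is April 14.
1 September 2024 is a Sunday, so the first Monday is September 2.
8 March 2024 does not fall between 14 April and 2 September, so daylight saving is not in effect and Lumoth Isles is at UTC−12:00.
03:45 local + 12h = 15:45 UTC.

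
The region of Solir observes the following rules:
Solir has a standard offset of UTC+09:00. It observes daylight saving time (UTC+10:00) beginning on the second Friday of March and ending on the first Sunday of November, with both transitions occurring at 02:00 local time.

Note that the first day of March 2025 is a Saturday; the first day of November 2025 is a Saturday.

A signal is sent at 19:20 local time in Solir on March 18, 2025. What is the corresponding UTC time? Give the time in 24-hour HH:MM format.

09:20

1 March 2025 is a Saturday, so the first Friday is March 7 and the second is March 14.
1 November 2025 is a Saturday, so the first Sunday is November 2.
Daylight saving runs 14 March – 2 November; March 18, 2025 is inside that window, so Solir is at UTC+10:00.
19:20 local − 10h = 09:20 UTC.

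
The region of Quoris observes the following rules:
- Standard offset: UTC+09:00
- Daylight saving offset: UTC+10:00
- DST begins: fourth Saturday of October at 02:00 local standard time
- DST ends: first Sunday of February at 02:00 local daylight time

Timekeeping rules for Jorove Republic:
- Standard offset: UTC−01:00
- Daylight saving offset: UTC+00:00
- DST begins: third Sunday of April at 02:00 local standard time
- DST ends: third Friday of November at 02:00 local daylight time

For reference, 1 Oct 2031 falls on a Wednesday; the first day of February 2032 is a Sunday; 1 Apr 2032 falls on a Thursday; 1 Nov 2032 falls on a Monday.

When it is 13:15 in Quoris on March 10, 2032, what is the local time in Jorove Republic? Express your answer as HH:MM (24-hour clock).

1 October 2031 is a Wednesday, so the first Saturday is October 4 and the fourth is October 25.
1 February 2032 is a Sunday, so the first Sunday is February 1.
Daylight saving runs 25 October 2031 – 1 February 2032; March 10, 2032 is outside that window, so Quoris is on standard time at UTC+09:00.
13:15 Quoris − 9h = 04:15 UTC.
1 April 2032 is a Thursday, so the first Sunday is April 4 and the third is April 18.
1 November 2032 is a Monday, so the first Friday is November 5 and the third is November 19.
At the standard offset (UTC−01:00), 04:15 UTC − 1h = 03:15 Jorove Republic standard time.
Daylight saving runs 18 April – 19 November; the standard-time date in Jorove Republic, March 10, 2032, is outside that window, so Jorove Republic is on standard time at UTC−01:00.
04:15 UTC − 1h = 03:15 Jorove Republic.

03:15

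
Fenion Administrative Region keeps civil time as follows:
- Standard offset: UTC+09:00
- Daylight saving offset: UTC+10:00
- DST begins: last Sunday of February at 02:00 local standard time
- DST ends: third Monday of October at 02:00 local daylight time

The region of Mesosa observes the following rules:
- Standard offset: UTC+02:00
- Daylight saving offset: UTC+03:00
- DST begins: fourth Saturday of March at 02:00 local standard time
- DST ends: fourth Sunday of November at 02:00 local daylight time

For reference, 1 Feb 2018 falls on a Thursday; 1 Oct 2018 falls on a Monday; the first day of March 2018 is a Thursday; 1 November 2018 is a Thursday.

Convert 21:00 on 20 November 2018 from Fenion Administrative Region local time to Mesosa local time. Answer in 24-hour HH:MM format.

1 February 2018 is a Thursday, so Sundays fall on 4, 11, 18, 25; the last is February 25.
1 October 2018 is a Monday, so the first Monday is October 1 and the third is October 15.
20 November 2018 is outside the daylight-saving period (25 February – 15 October), so Fenion Administrative Region is on standard time, UTC+09:00.
21:00 Fenion Administrative Region − 9h = 12:00 UTC.
1 March 2018 is a Thursday, so the first Saturday is March 3 and the fourth is March 24.
1 November 2018 is a Thursday, so the first Sunday is November 4 and the fourth is November 25.
At the standard offset (UTC+02:00), 12:00 UTC + 2h = 14:00 Mesosa standard time.
Daylight saving runs 24 March – 25 November; the standard-time date in Mesosa, 20 November 2018, is inside that window, so Mesosa is at UTC+03:00.
12:00 UTC + 3h = 15:00 Mesosa.

15:00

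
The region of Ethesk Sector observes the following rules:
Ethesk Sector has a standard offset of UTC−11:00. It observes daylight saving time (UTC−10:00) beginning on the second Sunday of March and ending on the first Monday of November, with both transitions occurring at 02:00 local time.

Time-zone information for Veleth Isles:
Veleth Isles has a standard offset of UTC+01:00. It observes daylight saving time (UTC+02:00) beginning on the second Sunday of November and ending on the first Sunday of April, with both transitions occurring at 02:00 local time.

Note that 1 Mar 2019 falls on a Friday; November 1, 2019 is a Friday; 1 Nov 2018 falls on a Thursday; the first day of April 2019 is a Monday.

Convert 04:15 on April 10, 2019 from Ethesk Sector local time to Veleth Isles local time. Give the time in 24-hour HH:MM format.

15:15

1 March 2019 is a Friday, so the first Sunday is March 3 and the second is March 10.
1 November 2019 is a Friday, so the first Monday is November 4.
April 10, 2019 falls between 10 March and 4 November, so daylight saving is in effect and Ethesk Sector is at UTC−10:00.
04:15 Ethesk Sector + 10h = 14:15 UTC.
1 November 2018 is a Thursday, so the first Sunday is November 4 and the second is November 11.
1 April 2019 is a Monday, so the first Sunday is April 7.
At the standard offset (UTC+01:00), 14:15 UTC + 1h = 15:15 Veleth Isles standard time.
The standard-time date in Veleth Isles, April 10, 2019, does not fall between 11 November 2018 and 7 April 2019, so daylight saving is not in effect and Veleth Isles is at UTC+01:00.
14:15 UTC + 1h = 15:15 Veleth Isles.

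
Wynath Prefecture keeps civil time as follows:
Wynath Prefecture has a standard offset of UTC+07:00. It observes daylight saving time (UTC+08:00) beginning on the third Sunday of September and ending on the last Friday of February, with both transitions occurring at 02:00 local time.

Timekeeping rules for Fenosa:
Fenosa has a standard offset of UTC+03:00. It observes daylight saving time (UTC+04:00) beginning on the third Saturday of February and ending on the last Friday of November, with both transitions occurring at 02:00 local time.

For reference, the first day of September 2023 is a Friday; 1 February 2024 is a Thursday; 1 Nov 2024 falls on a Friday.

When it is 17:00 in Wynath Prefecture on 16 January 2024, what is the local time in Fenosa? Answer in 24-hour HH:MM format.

1 September 2023 is a Friday, so the first Sunday is September 3 and the third is September 17.
1 February 2024 is a Thursday, so Fridays fall on 2, 9, 16, 23; the last is February 23.
16 January 2024 lies within the daylight-saving period (17 September 2023 – 23 February 2024), so Wynath Prefecture is on daylight time, UTC+08:00.
17:00 Wynath Prefecture − 8h = 09:00 UTC.
1 February 2024 is a Thursday, so the first Saturday is February 3 and the third is February 17.
1 November 2024 is a Friday, so Fridays fall on 1, 8, 15, 22, 29; the last is November 29.
At the standard offset (UTC+03:00), 09:00 UTC + 3h = 12:00 Fenosa standard time.
The standard-time date in Fenosa, 16 January 2024, is outside the daylight-saving period (17 February – 29 November), so Fenosa is on standard time, UTC+03:00.
09:00 UTC + 3h = 12:00 Fenosa.

12:00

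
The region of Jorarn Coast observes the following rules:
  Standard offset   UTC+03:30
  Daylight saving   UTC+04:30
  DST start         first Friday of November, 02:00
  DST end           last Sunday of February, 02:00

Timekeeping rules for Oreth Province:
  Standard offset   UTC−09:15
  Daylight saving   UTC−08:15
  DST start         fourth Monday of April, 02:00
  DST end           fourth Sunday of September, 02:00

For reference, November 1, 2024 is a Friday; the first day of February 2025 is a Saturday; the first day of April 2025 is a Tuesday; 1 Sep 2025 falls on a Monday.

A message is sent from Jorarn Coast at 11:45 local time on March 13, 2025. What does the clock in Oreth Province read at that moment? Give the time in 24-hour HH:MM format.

1 November 2024 is a Friday, so the first Friday is November 1.
1 February 2025 is a Saturday, so Sundays fall on 2, 9, 16, 23; the last is February 23.
Daylight saving runs 1 November 2024 – 23 February 2025; March 13, 2025 is outside that window, so Jorarn Coast is on standard time at UTC+03:30.
11:45 Jorarn Coast − 3h30m = 08:15 UTC.
1 April 2025 is a Tuesday, so the first Monday is April 7 and the fourth is April 28.
1 September 2025 is a Monday, so the first Sunday is September 7 and the fourth is September 28.
At the standard offset (UTC−09:15), 08:15 UTC − 9h15m = 23:00 Oreth Province standard time (rolling into the previous day, 12 March 2025).
The standard-time date in Oreth Province, March 12, 2025, is outside the daylight-saving period (28 April – 28 September), so Oreth Province is on standard time, UTC−09:15.
08:15 UTC − 9h15m = 23:00 Oreth Province (rolling into the previous day, 12 March 2025).

23:00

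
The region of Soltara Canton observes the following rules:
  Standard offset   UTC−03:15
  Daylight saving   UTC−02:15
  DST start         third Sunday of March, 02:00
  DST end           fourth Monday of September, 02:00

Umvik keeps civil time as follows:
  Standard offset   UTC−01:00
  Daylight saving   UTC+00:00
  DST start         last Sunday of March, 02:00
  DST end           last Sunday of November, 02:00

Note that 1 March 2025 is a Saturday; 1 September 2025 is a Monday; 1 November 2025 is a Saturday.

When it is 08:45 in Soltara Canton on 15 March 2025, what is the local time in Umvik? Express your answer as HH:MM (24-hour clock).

11:00

1 March 2025 is a Saturday, so the first Sunday is March 2 and the third is March 16.
1 September 2025 is a Monday, so the first Monday is September 1 and the fourth is September 22.
15 March 2025 does not fall between 16 March and 22 September, so daylight saving is not in effect and Soltara Canton is at UTC−03:15.
08:45 Soltara Canton + 3h15m = 12:00 UTC.
1 March 2025 is a Saturday, so Sundays fall on 2, 9, 16, 23, 30; the last is March 30.
1 November 2025 is a Saturday, so Sundays fall on 2, 9, 16, 23, 30; the last is November 30.
At the standard offset (UTC−01:00), 12:00 UTC − 1h = 11:00 Umvik standard time.
Daylight saving runs 30 March – 30 November; the standard-time date in Umvik, 15 March 2025, is outside that window, so Umvik is on standard time at UTC−01:00.
12:00 UTC − 1h = 11:00 Umvik.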